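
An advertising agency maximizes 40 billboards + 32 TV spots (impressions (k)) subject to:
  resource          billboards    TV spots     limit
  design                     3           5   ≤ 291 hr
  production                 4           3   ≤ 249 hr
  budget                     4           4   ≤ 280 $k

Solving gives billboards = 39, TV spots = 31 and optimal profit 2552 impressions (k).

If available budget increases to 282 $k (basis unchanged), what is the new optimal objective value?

Check each constraint at x*: design 272/291 (slack 19); production 249/249 (tight); budget 280/280 (tight).
Slack constraints have shadow price 0 (complementary slackness).
The binding rows give the dual system: 4·y_production + 4·y_budget = 40 and 3·y_production + 4·y_budget = 32.
Solving: y_production = 8, y_budget = 2.
Δz = y_budget·Δb = 2 × (2) = 4, so new z* = 2552 + 4 = 2556.

2556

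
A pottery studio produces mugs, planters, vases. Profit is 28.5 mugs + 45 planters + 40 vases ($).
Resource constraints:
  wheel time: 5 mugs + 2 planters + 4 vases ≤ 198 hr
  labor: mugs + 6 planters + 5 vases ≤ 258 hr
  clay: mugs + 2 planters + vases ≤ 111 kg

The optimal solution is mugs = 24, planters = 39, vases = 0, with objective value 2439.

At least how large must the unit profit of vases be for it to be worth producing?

Check each constraint at x*: wheel time 198/198 (tight); labor 258/258 (tight); clay 102/111 (slack 9).
Since clay is not tight, its dual is 0.
Dual feasibility on the basic columns requires 5·y_wheel time + 1·y_labor = 28.5, 2·y_wheel time + 6·y_labor = 45.
→ y_wheel time = 4.5 and y_labor = 6.
vases enters the basis when its profit ≥ yᵀa₃ = 4.5·4 + 6·5 = 48.

48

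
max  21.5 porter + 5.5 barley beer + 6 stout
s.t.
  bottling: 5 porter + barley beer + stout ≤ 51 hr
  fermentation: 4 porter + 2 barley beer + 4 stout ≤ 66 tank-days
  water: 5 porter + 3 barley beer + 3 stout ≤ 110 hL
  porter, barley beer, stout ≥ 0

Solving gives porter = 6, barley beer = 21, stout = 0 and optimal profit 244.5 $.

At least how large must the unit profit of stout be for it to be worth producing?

7.5

At the optimum: bottling uses 51 of 51 (binding); fermentation uses 66 of 66 (binding); water uses 93 of 110 (slack = 17).
Slack constraints have shadow price 0 (complementary slackness).
Dual feasibility on the basic columns requires 5·y_bottling + 4·y_fermentation = 21.5, 1·y_bottling + 2·y_fermentation = 5.5.
Solving: y_bottling = 3.5, y_fermentation = 1.
stout enters the basis when its profit ≥ yᵀa₃ = 3.5·1 + 1·4 = 7.5.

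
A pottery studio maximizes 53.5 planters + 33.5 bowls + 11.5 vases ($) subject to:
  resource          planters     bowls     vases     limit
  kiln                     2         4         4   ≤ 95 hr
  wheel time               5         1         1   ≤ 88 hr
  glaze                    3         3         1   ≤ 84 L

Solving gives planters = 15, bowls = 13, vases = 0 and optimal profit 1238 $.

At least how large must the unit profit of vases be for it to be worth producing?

14.5

Check each constraint at x*: kiln 82/95 (slack 13); wheel time 88/88 (tight); glaze 84/84 (tight).
By complementary slackness, y = 0 for the non-binding constraint.
From A_Bᵀ y = c: 5·y_wheel time + 3·y_glaze = 53.5; 1·y_wheel time + 3·y_glaze = 33.5.
Solving: y_wheel time = 5, y_glaze = 9.5.
vases enters the basis when its profit ≥ yᵀa₃ = 5·1 + 9.5·1 = 14.5.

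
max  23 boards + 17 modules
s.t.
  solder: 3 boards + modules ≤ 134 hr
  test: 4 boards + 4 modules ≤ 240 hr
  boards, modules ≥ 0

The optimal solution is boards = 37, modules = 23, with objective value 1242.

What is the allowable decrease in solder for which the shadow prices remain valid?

Binding constraints: solder, test. The basis is B = [[3,1],[4,4]] with det 8.
Per unit decrease in solder, x* moves by d = (-0.5, 0.5).
The basis stays optimal until boards reaches 0; allowable decrease = 74 hr.

74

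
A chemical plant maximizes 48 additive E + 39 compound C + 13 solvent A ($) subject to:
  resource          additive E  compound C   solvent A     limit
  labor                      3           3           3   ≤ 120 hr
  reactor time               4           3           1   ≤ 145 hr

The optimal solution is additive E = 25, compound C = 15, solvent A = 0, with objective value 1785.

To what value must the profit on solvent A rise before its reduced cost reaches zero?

21

At the optimum: labor uses 120 of 120 (binding); reactor time uses 145 of 145 (binding).
The binding rows give the dual system: 3·y_labor + 4·y_reactor time = 48 and 3·y_labor + 3·y_reactor time = 39.
→ y_labor = 4 and y_reactor time = 9.
solvent A enters the basis when its profit ≥ yᵀa₃ = 4·3 + 9·1 = 21.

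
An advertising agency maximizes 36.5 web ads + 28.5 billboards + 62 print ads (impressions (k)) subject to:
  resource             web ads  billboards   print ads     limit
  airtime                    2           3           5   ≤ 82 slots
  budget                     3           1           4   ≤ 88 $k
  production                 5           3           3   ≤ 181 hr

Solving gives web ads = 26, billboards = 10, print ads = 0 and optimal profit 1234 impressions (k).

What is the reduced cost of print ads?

At the optimum: airtime uses 82 of 82 (binding); budget uses 88 of 88 (binding); production uses 160 of 181 (slack = 21).
By complementary slackness, y = 0 for the non-binding constraint.
Dual feasibility on the basic columns requires 2·y_airtime + 3·y_budget = 36.5, 3·y_airtime + 1·y_budget = 28.5.
Solving: y_airtime = 7, y_budget = 7.5.
Reduced cost of print ads: c₃ − yᵀa₃ = 62 − (7·5 + 7.5·4) = 62 − 65 = -3.

-3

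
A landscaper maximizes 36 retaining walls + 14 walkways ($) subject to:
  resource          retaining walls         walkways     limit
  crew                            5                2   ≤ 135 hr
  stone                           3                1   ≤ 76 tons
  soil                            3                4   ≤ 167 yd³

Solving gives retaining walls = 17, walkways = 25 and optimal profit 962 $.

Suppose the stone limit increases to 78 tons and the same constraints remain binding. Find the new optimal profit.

At the optimum: crew uses 135 of 135 (binding); stone uses 76 of 76 (binding); soil uses 151 of 167 (slack = 16).
By complementary slackness, y = 0 for the non-binding constraint.
From A_Bᵀ y = c: 5·y_crew + 3·y_stone = 36; 2·y_crew + 1·y_stone = 14.
Solving: y_crew = 6, y_stone = 2.
Δz = y_stone·Δb = 2 × (2) = 4, so new z* = 962 + 4 = 966.

966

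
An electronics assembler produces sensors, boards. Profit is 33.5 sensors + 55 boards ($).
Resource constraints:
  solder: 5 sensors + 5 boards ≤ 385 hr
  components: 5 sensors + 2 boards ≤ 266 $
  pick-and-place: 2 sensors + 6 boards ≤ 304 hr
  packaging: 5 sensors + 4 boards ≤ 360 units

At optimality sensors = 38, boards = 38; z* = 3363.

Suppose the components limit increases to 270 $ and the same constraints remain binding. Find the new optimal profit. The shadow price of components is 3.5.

3377

Δb = 4, so new z* = 3363 + (3.5)·(4) = 3363 + 14 = 3377.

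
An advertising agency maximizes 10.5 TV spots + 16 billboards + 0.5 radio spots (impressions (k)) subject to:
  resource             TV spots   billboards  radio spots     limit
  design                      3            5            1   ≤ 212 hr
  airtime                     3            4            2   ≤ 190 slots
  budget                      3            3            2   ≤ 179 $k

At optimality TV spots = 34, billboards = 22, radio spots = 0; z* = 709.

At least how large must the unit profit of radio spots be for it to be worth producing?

5

At the optimum: design uses 212 of 212 (binding); airtime uses 190 of 190 (binding); budget uses 168 of 179 (slack = 11).
Since budget is not tight, its dual is 0.
The binding rows give the dual system: 3·y_design + 3·y_airtime = 10.5 and 5·y_design + 4·y_airtime = 16.
This yields shadow prices y_design = 2, y_airtime = 1.5.
radio spots enters the basis when its profit ≥ yᵀa₃ = 2·1 + 1.5·2 = 5.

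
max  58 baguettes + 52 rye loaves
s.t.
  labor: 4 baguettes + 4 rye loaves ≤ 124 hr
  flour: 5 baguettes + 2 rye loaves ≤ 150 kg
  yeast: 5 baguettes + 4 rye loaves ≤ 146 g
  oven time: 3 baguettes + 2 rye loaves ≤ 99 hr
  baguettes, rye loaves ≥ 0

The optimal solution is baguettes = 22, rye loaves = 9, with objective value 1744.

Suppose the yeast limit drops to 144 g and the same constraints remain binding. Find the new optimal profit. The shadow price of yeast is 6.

Δb = -2, so new z* = 1744 + (6)·(-2) = 1744 − 12 = 1732.

1732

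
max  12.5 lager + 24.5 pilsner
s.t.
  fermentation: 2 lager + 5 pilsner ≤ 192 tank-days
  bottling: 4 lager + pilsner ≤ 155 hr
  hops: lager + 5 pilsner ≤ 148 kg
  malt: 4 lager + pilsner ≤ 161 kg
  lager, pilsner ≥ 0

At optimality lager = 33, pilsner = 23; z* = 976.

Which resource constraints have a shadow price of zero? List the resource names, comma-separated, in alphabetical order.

fermentation, malt

fermentation: 181/192 (slack 11)
bottling: 155/155 (binding)
hops: 148/148 (binding)
malt: 155/161 (slack 6)
By complementary slackness, a constraint with positive slack has shadow price 0 → fermentation, malt.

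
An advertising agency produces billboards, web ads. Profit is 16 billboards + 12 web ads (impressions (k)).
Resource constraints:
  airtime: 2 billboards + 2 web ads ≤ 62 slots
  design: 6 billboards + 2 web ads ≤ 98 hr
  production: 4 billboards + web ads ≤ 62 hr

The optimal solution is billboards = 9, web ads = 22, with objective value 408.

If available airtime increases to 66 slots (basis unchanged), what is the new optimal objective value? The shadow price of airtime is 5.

Δb = 4, so new z* = 408 + (5)·(4) = 408 + 20 = 428.

428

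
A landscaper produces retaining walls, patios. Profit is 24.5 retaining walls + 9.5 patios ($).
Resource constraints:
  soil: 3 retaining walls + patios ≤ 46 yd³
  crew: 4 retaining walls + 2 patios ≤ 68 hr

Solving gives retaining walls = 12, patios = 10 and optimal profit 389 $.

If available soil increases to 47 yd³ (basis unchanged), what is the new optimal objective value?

394.5

Check each constraint at x*: soil 46/46 (tight); crew 68/68 (tight).
From A_Bᵀ y = c: 3·y_soil + 4·y_crew = 24.5; 1·y_soil + 2·y_crew = 9.5.
This yields shadow prices y_soil = 5.5, y_crew = 2.
Δz = y_soil·Δb = 5.5 × (1) = 5.5, so new z* = 389 + 5.5 = 394.5.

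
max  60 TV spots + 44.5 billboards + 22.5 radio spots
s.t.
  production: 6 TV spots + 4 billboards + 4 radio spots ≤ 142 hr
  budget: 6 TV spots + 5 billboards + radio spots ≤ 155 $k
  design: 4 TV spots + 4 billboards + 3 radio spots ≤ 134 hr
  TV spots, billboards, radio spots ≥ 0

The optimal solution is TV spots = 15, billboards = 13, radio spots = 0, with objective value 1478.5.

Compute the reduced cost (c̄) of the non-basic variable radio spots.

At the optimum: production uses 142 of 142 (binding); budget uses 155 of 155 (binding); design uses 112 of 134 (slack = 22).
By complementary slackness, y = 0 for the non-binding constraint.
From A_Bᵀ y = c: 6·y_production + 6·y_budget = 60; 4·y_production + 5·y_budget = 44.5.
Solving: y_production = 5.5, y_budget = 4.5.
Reduced cost of radio spots: c₃ − yᵀa₃ = 22.5 − (5.5·4 + 4.5·1) = 22.5 − 26.5 = -4.

-4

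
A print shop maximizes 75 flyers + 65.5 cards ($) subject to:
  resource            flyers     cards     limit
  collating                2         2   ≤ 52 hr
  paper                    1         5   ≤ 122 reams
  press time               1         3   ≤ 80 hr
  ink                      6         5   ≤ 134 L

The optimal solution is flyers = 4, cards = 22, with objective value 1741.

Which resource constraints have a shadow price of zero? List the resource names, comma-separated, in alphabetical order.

paper, press time

collating: 52/52 (binding)
paper: 114/122 (slack 8)
press time: 70/80 (slack 10)
ink: 134/134 (binding)
By complementary slackness, a constraint with positive slack has shadow price 0 → paper, press time.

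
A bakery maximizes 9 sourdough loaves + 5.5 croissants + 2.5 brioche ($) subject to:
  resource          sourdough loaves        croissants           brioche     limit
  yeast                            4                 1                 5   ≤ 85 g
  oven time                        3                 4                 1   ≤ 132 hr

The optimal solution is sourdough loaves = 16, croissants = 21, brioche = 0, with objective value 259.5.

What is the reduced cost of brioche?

Check each constraint at x*: yeast 85/85 (tight); oven time 132/132 (tight).
The binding rows give the dual system: 4·y_yeast + 3·y_oven time = 9 and 1·y_yeast + 4·y_oven time = 5.5.
Solving: y_yeast = 1.5, y_oven time = 1.
Reduced cost of brioche: c₃ − yᵀa₃ = 2.5 − (1.5·5 + 1·1) = 2.5 − 8.5 = -6.

-6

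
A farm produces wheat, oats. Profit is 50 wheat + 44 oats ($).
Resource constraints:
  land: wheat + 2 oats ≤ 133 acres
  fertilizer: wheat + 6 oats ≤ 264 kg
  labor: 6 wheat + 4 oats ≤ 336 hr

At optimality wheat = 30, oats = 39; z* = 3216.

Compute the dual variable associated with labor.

At the optimum: land uses 108 of 133 (slack = 25); fertilizer uses 264 of 264 (binding); labor uses 336 of 336 (binding).
Slack constraints have shadow price 0 (complementary slackness).
The binding rows give the dual system: 1·y_fertilizer + 6·y_labor = 50 and 6·y_fertilizer + 4·y_labor = 44.
This yields shadow prices y_fertilizer = 2, y_labor = 8.
Shadow price of labor = 8.

8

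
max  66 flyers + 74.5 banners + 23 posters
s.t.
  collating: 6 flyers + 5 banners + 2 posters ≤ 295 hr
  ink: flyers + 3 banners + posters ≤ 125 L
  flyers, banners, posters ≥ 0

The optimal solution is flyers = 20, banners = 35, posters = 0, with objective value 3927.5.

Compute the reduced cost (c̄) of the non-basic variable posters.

Both collating and ink are binding at x*.
From A_Bᵀ y = c: 6·y_collating + 1·y_ink = 66; 5·y_collating + 3·y_ink = 74.5.
Solving: y_collating = 9.5, y_ink = 9.
Reduced cost of posters: c₃ − yᵀa₃ = 23 − (9.5·2 + 9·1) = 23 − 28 = -5.

-5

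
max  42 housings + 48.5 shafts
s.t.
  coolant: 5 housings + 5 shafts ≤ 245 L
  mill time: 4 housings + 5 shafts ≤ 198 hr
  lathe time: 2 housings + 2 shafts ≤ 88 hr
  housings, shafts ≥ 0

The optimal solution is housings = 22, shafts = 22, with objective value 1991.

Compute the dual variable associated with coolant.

Binding: mill time and lathe time. Non-binding: coolant (25 unused).
By complementary slackness, y = 0 for the non-binding constraint.
The binding rows give the dual system: 4·y_mill time + 2·y_lathe time = 42 and 5·y_mill time + 2·y_lathe time = 48.5.
Solving: y_mill time = 6.5, y_lathe time = 8.
Shadow price of coolant = 0.

0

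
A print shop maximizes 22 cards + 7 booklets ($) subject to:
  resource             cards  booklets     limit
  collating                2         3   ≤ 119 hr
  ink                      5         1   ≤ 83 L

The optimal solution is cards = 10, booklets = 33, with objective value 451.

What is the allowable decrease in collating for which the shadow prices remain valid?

85.8

Binding constraints: collating, ink. The basis is B = [[2,3],[5,1]] with det -13.
Per unit decrease in collating, x* moves by d = (0.0769, -0.3846).
The basis stays optimal until booklets reaches 0; allowable decrease = 85.8 hr.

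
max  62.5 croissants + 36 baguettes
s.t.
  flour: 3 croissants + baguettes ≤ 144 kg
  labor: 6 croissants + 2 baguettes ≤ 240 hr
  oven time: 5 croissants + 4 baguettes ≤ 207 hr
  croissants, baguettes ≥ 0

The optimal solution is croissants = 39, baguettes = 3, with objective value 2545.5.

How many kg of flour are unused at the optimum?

flour used = 3·39 + 1·3 = 120; slack = 144 − 120 = 24.

24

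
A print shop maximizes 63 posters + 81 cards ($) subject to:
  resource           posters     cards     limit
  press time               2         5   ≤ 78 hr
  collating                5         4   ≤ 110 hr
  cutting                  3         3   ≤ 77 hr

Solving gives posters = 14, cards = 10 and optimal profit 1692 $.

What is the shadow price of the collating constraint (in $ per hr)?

9

Binding: press time and collating. Non-binding: cutting (5 unused).
Since cutting is not tight, its dual is 0.
Dual feasibility on the basic columns requires 2·y_press time + 5·y_collating = 63, 5·y_press time + 4·y_collating = 81.
Solving: y_press time = 9, y_collating = 9.
Shadow price of collating = 9.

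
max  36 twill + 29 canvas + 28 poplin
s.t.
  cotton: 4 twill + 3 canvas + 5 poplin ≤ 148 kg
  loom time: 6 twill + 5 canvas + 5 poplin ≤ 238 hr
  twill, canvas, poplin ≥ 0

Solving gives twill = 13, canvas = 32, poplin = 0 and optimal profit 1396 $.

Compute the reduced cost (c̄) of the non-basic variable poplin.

Check each constraint at x*: cotton 148/148 (tight); loom time 238/238 (tight).
The binding rows give the dual system: 4·y_cotton + 6·y_loom time = 36 and 3·y_cotton + 5·y_loom time = 29.
→ y_cotton = 3 and y_loom time = 4.
Reduced cost of poplin: c₃ − yᵀa₃ = 28 − (3·5 + 4·5) = 28 − 35 = -7.

-7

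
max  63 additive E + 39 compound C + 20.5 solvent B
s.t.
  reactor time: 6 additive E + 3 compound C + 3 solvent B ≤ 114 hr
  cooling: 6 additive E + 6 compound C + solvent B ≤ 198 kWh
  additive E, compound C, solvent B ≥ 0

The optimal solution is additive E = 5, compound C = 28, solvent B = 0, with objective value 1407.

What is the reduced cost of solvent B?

-6

At the optimum: reactor time uses 114 of 114 (binding); cooling uses 198 of 198 (binding).
Dual feasibility on the basic columns requires 6·y_reactor time + 6·y_cooling = 63, 3·y_reactor time + 6·y_cooling = 39.
Solving: y_reactor time = 8, y_cooling = 2.5.
Reduced cost of solvent B: c₃ − yᵀa₃ = 20.5 − (8·3 + 2.5·1) = 20.5 − 26.5 = -6.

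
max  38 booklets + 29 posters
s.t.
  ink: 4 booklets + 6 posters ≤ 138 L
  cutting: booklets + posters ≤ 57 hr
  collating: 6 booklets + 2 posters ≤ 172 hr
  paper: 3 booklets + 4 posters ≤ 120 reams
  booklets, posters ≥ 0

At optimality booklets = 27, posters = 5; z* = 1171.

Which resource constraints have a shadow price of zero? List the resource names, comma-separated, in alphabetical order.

cutting, paper

ink: 138/138 (binding)
cutting: 32/57 (slack 25)
collating: 172/172 (binding)
paper: 101/120 (slack 19)
By complementary slackness, a constraint with positive slack has shadow price 0 → cutting, paper.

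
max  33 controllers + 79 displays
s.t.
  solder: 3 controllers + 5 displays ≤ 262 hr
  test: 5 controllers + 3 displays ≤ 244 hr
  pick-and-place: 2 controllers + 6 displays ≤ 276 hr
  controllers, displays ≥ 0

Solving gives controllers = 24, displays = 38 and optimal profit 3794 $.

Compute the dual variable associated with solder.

Binding: solder and pick-and-place. Non-binding: test (10 unused).
By complementary slackness, y = 0 for the non-binding constraint.
The binding rows give the dual system: 3·y_solder + 2·y_pick-and-place = 33 and 5·y_solder + 6·y_pick-and-place = 79.
→ y_solder = 5 and y_pick-and-place = 9.
Shadow price of solder = 5.

5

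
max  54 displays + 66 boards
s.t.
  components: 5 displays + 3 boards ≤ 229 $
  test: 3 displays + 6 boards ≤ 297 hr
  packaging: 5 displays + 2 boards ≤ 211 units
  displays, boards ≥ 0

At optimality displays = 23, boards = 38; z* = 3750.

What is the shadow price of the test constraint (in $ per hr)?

Check each constraint at x*: components 229/229 (tight); test 297/297 (tight); packaging 191/211 (slack 20).
Since packaging is not tight, its dual is 0.
From A_Bᵀ y = c: 5·y_components + 3·y_test = 54; 3·y_components + 6·y_test = 66.
Solving: y_components = 6, y_test = 8.
Shadow price of test = 8.

8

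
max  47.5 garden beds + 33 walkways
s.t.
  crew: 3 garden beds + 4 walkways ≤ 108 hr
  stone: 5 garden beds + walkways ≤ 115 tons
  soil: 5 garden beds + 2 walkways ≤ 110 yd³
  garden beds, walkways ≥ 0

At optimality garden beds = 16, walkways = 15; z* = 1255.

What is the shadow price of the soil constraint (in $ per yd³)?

6.5

At the optimum: crew uses 108 of 108 (binding); stone uses 95 of 115 (slack = 20); soil uses 110 of 110 (binding).
Slack constraints have shadow price 0 (complementary slackness).
The binding rows give the dual system: 3·y_crew + 5·y_soil = 47.5 and 4·y_crew + 2·y_soil = 33.
This yields shadow prices y_crew = 5, y_soil = 6.5.
Shadow price of soil = 6.5.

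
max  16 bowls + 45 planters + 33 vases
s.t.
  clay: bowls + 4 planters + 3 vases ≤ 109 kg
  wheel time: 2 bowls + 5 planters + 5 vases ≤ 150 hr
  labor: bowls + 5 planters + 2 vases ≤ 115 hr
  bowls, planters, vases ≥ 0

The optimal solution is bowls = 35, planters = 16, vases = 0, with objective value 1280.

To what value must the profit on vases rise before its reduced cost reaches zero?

At the optimum: clay uses 99 of 109 (slack = 10); wheel time uses 150 of 150 (binding); labor uses 115 of 115 (binding).
Slack constraints have shadow price 0 (complementary slackness).
From A_Bᵀ y = c: 2·y_wheel time + 1·y_labor = 16; 5·y_wheel time + 5·y_labor = 45.
→ y_wheel time = 7 and y_labor = 2.
vases enters the basis when its profit ≥ yᵀa₃ = 7·5 + 2·2 = 39.

39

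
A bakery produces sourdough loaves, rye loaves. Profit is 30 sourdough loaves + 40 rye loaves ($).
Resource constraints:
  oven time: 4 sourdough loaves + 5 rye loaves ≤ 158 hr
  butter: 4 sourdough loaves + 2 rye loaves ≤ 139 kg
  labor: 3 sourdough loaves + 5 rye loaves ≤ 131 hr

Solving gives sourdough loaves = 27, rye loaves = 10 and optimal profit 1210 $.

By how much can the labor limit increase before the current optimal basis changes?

Binding constraints: oven time, labor. The basis is B = [[4,5],[3,5]] with det 5.
Per unit increase in labor, x* moves by d = (-1, 0.8).
The basis stays optimal until sourdough loaves reaches 0; allowable increase = 27 hr.

27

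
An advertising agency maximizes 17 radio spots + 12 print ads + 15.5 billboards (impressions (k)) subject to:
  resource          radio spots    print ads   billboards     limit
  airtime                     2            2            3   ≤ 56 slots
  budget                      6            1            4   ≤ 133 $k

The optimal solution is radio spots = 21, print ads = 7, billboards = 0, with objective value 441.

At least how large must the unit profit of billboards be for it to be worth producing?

20.5

Both airtime and budget are binding at x*.
From A_Bᵀ y = c: 2·y_airtime + 6·y_budget = 17; 2·y_airtime + 1·y_budget = 12.
This yields shadow prices y_airtime = 5.5, y_budget = 1.
billboards enters the basis when its profit ≥ yᵀa₃ = 5.5·3 + 1·4 = 20.5.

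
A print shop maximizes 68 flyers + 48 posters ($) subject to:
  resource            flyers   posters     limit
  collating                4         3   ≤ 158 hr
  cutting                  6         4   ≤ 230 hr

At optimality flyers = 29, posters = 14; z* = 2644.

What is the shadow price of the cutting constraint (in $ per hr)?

At the optimum: collating uses 158 of 158 (binding); cutting uses 230 of 230 (binding).
From A_Bᵀ y = c: 4·y_collating + 6·y_cutting = 68; 3·y_collating + 4·y_cutting = 48.
→ y_collating = 8 and y_cutting = 6.
Shadow price of cutting = 6.

6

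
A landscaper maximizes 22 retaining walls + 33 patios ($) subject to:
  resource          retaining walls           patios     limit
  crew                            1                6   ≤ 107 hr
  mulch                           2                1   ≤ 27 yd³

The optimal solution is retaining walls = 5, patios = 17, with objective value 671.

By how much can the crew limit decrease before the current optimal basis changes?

Binding constraints: crew, mulch. The basis is B = [[1,6],[2,1]] with det -11.
Per unit decrease in crew, x* moves by d = (0.0909, -0.1818).
The basis stays optimal until patios reaches 0; allowable decrease = 93.5 hr.

93.5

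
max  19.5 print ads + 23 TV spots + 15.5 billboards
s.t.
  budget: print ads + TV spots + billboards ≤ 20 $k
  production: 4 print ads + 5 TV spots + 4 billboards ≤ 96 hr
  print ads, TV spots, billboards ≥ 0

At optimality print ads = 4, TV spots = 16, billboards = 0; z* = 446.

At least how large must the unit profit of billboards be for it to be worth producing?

19.5

At the optimum: budget uses 20 of 20 (binding); production uses 96 of 96 (binding).
The binding rows give the dual system: 1·y_budget + 4·y_production = 19.5 and 1·y_budget + 5·y_production = 23.
Solving: y_budget = 5.5, y_production = 3.5.
billboards enters the basis when its profit ≥ yᵀa₃ = 5.5·1 + 3.5·4 = 19.5.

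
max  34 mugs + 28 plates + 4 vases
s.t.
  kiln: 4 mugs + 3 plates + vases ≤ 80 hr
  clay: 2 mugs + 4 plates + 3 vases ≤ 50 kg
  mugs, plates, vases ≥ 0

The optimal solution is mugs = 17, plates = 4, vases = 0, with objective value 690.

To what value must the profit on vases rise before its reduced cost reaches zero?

Check each constraint at x*: kiln 80/80 (tight); clay 50/50 (tight).
From A_Bᵀ y = c: 4·y_kiln + 2·y_clay = 34; 3·y_kiln + 4·y_clay = 28.
→ y_kiln = 8 and y_clay = 1.
vases enters the basis when its profit ≥ yᵀa₃ = 8·1 + 1·3 = 11.

11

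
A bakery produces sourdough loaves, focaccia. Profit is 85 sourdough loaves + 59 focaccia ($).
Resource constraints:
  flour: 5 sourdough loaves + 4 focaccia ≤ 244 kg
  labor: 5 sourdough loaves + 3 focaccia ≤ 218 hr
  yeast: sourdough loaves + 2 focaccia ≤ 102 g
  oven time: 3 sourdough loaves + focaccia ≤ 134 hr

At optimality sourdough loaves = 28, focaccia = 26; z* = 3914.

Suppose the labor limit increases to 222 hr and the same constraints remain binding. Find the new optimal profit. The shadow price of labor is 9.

3950

Δb = 4, so new z* = 3914 + (9)·(4) = 3914 + 36 = 3950.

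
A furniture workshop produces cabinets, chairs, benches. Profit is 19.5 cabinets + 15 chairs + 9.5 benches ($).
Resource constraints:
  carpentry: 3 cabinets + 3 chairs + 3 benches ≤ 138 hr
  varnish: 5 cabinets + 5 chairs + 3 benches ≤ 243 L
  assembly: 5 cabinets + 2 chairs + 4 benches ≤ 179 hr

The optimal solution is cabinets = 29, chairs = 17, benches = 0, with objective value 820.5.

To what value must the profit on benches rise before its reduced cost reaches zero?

18

Check each constraint at x*: carpentry 138/138 (tight); varnish 230/243 (slack 13); assembly 179/179 (tight).
Since varnish is not tight, its dual is 0.
Dual feasibility on the basic columns requires 3·y_carpentry + 5·y_assembly = 19.5, 3·y_carpentry + 2·y_assembly = 15.
→ y_carpentry = 4 and y_assembly = 1.5.
benches enters the basis when its profit ≥ yᵀa₃ = 4·3 + 1.5·4 = 18.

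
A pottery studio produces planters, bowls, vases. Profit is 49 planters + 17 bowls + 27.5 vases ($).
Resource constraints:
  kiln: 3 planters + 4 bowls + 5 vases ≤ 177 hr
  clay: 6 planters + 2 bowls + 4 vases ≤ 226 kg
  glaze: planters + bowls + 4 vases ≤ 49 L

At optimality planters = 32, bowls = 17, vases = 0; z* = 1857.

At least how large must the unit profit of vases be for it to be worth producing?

Binding: clay and glaze. Non-binding: kiln (13 unused).
By complementary slackness, y = 0 for the non-binding constraint.
From A_Bᵀ y = c: 6·y_clay + 1·y_glaze = 49; 2·y_clay + 1·y_glaze = 17.
→ y_clay = 8 and y_glaze = 1.
vases enters the basis when its profit ≥ yᵀa₃ = 8·4 + 1·4 = 36.

36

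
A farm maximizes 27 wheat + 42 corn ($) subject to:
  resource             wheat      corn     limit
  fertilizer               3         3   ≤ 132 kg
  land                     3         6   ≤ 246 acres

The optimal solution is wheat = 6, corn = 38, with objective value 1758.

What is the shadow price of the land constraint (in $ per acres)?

Both fertilizer and land are binding at x*.
Dual feasibility on the basic columns requires 3·y_fertilizer + 3·y_land = 27, 3·y_fertilizer + 6·y_land = 42.
This yields shadow prices y_fertilizer = 4, y_land = 5.
Shadow price of land = 5.

5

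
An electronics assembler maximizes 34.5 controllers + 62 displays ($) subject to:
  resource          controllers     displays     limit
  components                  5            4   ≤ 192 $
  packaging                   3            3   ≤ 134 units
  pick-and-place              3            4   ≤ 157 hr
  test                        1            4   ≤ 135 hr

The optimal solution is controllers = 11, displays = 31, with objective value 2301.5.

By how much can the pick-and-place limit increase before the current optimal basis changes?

6.5

Binding constraints: pick-and-place, test. The basis is B = [[3,4],[1,4]] with det 8.
Per unit increase in pick-and-place, x* moves by d = (0.5, -0.125).
The basis stays optimal until components becomes binding; allowable increase = 6.5 hr.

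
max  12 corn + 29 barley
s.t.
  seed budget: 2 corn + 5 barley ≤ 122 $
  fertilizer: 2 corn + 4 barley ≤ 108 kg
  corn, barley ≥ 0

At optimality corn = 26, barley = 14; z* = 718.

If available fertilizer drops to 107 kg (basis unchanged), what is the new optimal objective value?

717

Both seed budget and fertilizer are binding at x*.
Dual feasibility on the basic columns requires 2·y_seed budget + 2·y_fertilizer = 12, 5·y_seed budget + 4·y_fertilizer = 29.
Solving: y_seed budget = 5, y_fertilizer = 1.
Δz = y_fertilizer·Δb = 1 × (-1) = -1, so new z* = 718 − 1 = 717.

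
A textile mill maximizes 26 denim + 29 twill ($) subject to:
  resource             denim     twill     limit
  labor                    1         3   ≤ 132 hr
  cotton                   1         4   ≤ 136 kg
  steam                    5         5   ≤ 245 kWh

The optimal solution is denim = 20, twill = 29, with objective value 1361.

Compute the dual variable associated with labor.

Binding: cotton and steam. Non-binding: labor (25 unused).
By complementary slackness, y = 0 for the non-binding constraint.
Dual feasibility on the basic columns requires 1·y_cotton + 5·y_steam = 26, 4·y_cotton + 5·y_steam = 29.
Solving: y_cotton = 1, y_steam = 5.
Shadow price of labor = 0.

0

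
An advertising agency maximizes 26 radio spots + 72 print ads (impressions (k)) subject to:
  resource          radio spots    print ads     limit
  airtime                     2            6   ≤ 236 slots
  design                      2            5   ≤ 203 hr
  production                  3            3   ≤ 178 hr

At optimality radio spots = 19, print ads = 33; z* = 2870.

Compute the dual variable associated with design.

At the optimum: airtime uses 236 of 236 (binding); design uses 203 of 203 (binding); production uses 156 of 178 (slack = 22).
Since production is not tight, its dual is 0.
The binding rows give the dual system: 2·y_airtime + 2·y_design = 26 and 6·y_airtime + 5·y_design = 72.
→ y_airtime = 7 and y_design = 6.
Shadow price of design = 6.

6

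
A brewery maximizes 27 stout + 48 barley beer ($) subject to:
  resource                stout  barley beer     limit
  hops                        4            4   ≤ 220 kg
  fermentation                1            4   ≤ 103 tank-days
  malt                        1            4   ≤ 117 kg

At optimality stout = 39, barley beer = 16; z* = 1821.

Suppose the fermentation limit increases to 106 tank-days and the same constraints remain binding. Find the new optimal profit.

1842

At the optimum: hops uses 220 of 220 (binding); fermentation uses 103 of 103 (binding); malt uses 103 of 117 (slack = 14).
Since malt is not tight, its dual is 0.
The binding rows give the dual system: 4·y_hops + 1·y_fermentation = 27 and 4·y_hops + 4·y_fermentation = 48.
This yields shadow prices y_hops = 5, y_fermentation = 7.
Δz = y_fermentation·Δb = 7 × (3) = 21, so new z* = 1821 + 21 = 1842.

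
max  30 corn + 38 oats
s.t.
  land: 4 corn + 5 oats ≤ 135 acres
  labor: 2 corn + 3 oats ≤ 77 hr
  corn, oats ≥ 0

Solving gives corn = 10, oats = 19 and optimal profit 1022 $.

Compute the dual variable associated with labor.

Both land and labor are binding at x*.
Dual feasibility on the basic columns requires 4·y_land + 2·y_labor = 30, 5·y_land + 3·y_labor = 38.
→ y_land = 7 and y_labor = 1.
Shadow price of labor = 1.

1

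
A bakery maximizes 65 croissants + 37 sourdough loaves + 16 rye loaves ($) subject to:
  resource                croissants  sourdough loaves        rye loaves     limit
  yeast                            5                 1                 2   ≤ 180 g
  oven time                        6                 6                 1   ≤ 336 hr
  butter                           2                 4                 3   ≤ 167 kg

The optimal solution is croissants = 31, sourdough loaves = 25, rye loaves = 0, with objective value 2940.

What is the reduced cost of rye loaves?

At the optimum: yeast uses 180 of 180 (binding); oven time uses 336 of 336 (binding); butter uses 162 of 167 (slack = 5).
By complementary slackness, y = 0 for the non-binding constraint.
The binding rows give the dual system: 5·y_yeast + 6·y_oven time = 65 and 1·y_yeast + 6·y_oven time = 37.
This yields shadow prices y_yeast = 7, y_oven time = 5.
Reduced cost of rye loaves: c₃ − yᵀa₃ = 16 − (7·2 + 5·1) = 16 − 19 = -3.

-3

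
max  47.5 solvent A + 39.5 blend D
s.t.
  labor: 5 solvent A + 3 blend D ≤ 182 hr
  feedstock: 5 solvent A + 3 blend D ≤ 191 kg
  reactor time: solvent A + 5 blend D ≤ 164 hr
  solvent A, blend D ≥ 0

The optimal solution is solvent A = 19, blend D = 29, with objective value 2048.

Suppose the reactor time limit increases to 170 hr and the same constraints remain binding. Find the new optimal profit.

2063

Check each constraint at x*: labor 182/182 (tight); feedstock 182/191 (slack 9); reactor time 164/164 (tight).
Since feedstock is not tight, its dual is 0.
From A_Bᵀ y = c: 5·y_labor + 1·y_reactor time = 47.5; 3·y_labor + 5·y_reactor time = 39.5.
Solving: y_labor = 9, y_reactor time = 2.5.
Δz = y_reactor time·Δb = 2.5 × (6) = 15, so new z* = 2048 + 15 = 2063.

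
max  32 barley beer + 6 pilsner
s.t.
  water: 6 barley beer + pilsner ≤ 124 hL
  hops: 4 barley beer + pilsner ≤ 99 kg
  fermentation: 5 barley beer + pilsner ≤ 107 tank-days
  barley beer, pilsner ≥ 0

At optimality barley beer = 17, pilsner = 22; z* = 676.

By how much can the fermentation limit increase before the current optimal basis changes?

4.5

Binding constraints: water, fermentation. The basis is B = [[6,1],[5,1]] with det 1.
Per unit increase in fermentation, x* moves by d = (-1, 6).
The basis stays optimal until hops becomes binding; allowable increase = 4.5 tank-days.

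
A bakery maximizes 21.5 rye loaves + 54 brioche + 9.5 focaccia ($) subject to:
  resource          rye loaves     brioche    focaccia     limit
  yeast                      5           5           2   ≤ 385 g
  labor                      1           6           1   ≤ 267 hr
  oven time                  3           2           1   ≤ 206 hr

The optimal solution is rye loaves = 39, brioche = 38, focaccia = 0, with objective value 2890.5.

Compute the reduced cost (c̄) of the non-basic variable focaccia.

-3

At the optimum: yeast uses 385 of 385 (binding); labor uses 267 of 267 (binding); oven time uses 193 of 206 (slack = 13).
Since oven time is not tight, its dual is 0.
From A_Bᵀ y = c: 5·y_yeast + 1·y_labor = 21.5; 5·y_yeast + 6·y_labor = 54.
Solving: y_yeast = 3, y_labor = 6.5.
Reduced cost of focaccia: c₃ − yᵀa₃ = 9.5 − (3·2 + 6.5·1) = 9.5 − 12.5 = -3.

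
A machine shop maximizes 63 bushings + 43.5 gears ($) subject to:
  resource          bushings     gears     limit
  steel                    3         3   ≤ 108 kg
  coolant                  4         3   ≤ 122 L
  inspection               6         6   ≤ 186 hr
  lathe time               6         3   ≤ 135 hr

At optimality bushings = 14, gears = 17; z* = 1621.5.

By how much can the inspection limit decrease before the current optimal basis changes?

Binding constraints: inspection, lathe time. The basis is B = [[6,6],[6,3]] with det -18.
Per unit decrease in inspection, x* moves by d = (0.1667, -0.3333).
The basis stays optimal until gears reaches 0; allowable decrease = 51 hr.

51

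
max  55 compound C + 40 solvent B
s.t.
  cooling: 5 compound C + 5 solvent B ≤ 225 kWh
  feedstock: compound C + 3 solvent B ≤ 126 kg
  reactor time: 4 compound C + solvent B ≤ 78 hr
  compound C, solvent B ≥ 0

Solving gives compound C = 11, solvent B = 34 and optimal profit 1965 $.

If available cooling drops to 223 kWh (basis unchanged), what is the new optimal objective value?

1951

Check each constraint at x*: cooling 225/225 (tight); feedstock 113/126 (slack 13); reactor time 78/78 (tight).
Slack constraints have shadow price 0 (complementary slackness).
The binding rows give the dual system: 5·y_cooling + 4·y_reactor time = 55 and 5·y_cooling + 1·y_reactor time = 40.
→ y_cooling = 7 and y_reactor time = 5.
Δz = y_cooling·Δb = 7 × (-2) = -14, so new z* = 1965 − 14 = 1951.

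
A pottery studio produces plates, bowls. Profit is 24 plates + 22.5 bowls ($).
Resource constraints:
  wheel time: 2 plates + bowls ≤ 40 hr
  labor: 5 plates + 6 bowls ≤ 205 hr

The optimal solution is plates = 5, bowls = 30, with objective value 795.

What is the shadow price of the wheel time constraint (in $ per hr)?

At the optimum: wheel time uses 40 of 40 (binding); labor uses 205 of 205 (binding).
Dual feasibility on the basic columns requires 2·y_wheel time + 5·y_labor = 24, 1·y_wheel time + 6·y_labor = 22.5.
This yields shadow prices y_wheel time = 4.5, y_labor = 3.
Shadow price of wheel time = 4.5.

4.5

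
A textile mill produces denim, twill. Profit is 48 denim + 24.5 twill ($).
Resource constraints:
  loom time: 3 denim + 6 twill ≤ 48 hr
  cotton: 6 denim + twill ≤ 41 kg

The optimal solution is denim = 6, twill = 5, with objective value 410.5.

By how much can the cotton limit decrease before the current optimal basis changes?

33

Binding constraints: loom time, cotton. The basis is B = [[3,6],[6,1]] with det -33.
Per unit decrease in cotton, x* moves by d = (-0.1818, 0.0909).
The basis stays optimal until denim reaches 0; allowable decrease = 33 kg.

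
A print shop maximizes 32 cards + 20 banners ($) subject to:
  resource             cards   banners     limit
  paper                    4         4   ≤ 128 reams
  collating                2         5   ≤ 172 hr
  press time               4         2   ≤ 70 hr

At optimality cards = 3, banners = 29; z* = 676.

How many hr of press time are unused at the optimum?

0

press time used = 4·3 + 2·29 = 70; slack = 70 − 70 = 0.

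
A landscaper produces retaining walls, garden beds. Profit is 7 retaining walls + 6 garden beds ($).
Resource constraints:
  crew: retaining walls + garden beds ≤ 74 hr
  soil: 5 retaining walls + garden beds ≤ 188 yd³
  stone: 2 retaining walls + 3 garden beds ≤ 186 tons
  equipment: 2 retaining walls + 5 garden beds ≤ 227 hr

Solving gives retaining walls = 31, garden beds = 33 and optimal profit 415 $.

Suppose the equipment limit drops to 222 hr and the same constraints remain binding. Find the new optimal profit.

Check each constraint at x*: crew 64/74 (slack 10); soil 188/188 (tight); stone 161/186 (slack 25); equipment 227/227 (tight).
Since crew, stone are not tight, their duals are 0.
Dual feasibility on the basic columns requires 5·y_soil + 2·y_equipment = 7, 1·y_soil + 5·y_equipment = 6.
Solving: y_soil = 1, y_equipment = 1.
Δz = y_equipment·Δb = 1 × (-5) = -5, so new z* = 415 − 5 = 410.

410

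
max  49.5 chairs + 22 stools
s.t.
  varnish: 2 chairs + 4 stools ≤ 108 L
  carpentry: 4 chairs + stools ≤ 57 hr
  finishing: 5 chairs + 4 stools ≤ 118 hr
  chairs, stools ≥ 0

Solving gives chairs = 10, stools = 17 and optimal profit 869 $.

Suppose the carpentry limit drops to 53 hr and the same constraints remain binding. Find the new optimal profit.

837

Check each constraint at x*: varnish 88/108 (slack 20); carpentry 57/57 (tight); finishing 118/118 (tight).
Since varnish is not tight, its dual is 0.
Dual feasibility on the basic columns requires 4·y_carpentry + 5·y_finishing = 49.5, 1·y_carpentry + 4·y_finishing = 22.
→ y_carpentry = 8 and y_finishing = 3.5.
Δz = y_carpentry·Δb = 8 × (-4) = -32, so new z* = 869 − 32 = 837.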